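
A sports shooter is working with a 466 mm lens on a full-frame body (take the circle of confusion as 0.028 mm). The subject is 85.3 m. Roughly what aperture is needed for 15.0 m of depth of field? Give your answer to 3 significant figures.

f/7.98

Write h = H − f = f²/(N·c). The thin-lens limits are Dn = s·h/(h + (s−f)) and Df = s·h/(h − (s−f)), so DoF = Df − Dn = 2·s·(s−f)·h / (h² − (s−f)²).
That is a quadratic in h: DoF·h² − 2·s·(s−f)·h − DoF·(s−f)² = 0 ⇒ h = (s−f)·(s + √(s² + DoF²)) / DoF = 84834 × (85300 + √(85300² + 15000²)) / 15000 = 84834 × (85300 + 86608.8) / 15000 ≈ 972248 mm.
Then N = f²/(c·h) = 466² / (0.028 × 972248) = 217156 / 27223 ≈ 7.98.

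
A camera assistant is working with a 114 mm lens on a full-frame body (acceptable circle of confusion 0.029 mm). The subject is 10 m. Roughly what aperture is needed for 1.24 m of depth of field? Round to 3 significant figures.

f/2.80

Write h = H − f = f²/(N·c). The thin-lens limits are Dn = s·h/(h + (s−f)) and Df = s·h/(h − (s−f)), so DoF = Df − Dn = 2·s·(s−f)·h / (h² − (s−f)²).
That is a quadratic in h: DoF·h² − 2·s·(s−f)·h − DoF·(s−f)² = 0 ⇒ h = (s−f)·(s + √(s² + DoF²)) / DoF = 9886 × (10000 + √(10000² + 1240²)) / 1240 = 9886 × (10000 + 10076.6) / 1240 ≈ 160062 mm.
Then N = f²/(c·h) = 114² / (0.029 × 160062) = 12996 / 4641.8 ≈ 2.80.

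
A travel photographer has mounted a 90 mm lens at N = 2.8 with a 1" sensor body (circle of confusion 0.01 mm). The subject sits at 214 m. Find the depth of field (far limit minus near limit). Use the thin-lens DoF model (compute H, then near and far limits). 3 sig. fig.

Hyperfocal distance H = f²/(N·c) + f = 90²/(2.8 × 0.01) + 90 = 8100/0.028 + 90 ≈ 289375.7 mm ≈ 289.4 m.
Near limit Dn = s·(H − f)/(H + s − 2f) = 214000 × (289375.7 − 90) / (289375.7 + 214000 − 2 × 90) = 214000 × 289285.7 / 503195.7 ≈ 123028 mm.
Far limit Df = s·(H − f)/(H − s) = 214000 × (289375.7 − 90) / (289375.7 − 214000) = 214000 × 289285.7 / 75375.7 ≈ 821314 mm.
Depth of field = Df − Dn = 821314 − 123028 ≈ 698286 mm ≈ 698 m.

698 m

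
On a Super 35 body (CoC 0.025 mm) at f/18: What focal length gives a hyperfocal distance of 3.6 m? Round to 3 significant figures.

40.0 mm

From H = f²/(N·c) + f, with f ≪ H: f ≈ √(H·N·c) = √(3600 × 18 × 0.025) = √1620.0 ≈ 40.25 mm.
Exact: f² + N·c·f − N·c·H = 0 ⇒ f = (−N·c + √((N·c)² + 4·N·c·H))/2 = (−0.45 + √6480.2)/2 ≈ 40.025 mm ≈ 40.0 mm.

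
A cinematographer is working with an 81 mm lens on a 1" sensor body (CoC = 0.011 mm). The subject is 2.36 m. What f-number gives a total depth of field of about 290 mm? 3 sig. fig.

f/16

Write h = H − f = f²/(N·c). The thin-lens limits are Dn = s·h/(h + (s−f)) and Df = s·h/(h − (s−f)), so DoF = Df − Dn = 2·s·(s−f)·h / (h² − (s−f)²).
That is a quadratic in h: DoF·h² − 2·s·(s−f)·h − DoF·(s−f)² = 0 ⇒ h = (s−f)·(s + √(s² + DoF²)) / DoF = 2279 × (2360 + √(2360² + 290²)) / 290 = 2279 × (2360 + 2377.75) / 290 ≈ 37232 mm.
Then N = f²/(c·h) = 81² / (0.011 × 37232) = 6561 / 409.55 ≈ 16.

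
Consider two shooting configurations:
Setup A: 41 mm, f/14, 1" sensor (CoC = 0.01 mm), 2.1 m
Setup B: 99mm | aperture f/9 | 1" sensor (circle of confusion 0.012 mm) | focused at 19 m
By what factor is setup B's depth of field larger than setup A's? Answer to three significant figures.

Setup A: H = 41²/(14×0.01) + 41 ≈ 12048.1 mm; DoF = Df − Dn = 2534.64 − 1792.60 ≈ 742.04 mm.
Setup B: H = 99²/(9×0.012) + 99 ≈ 90849.0 mm; DoF = Df − Dn = 23998.2 − 15724.9 ≈ 8273.3 mm.
Ratio = 8273.3 / 742.04 ≈ 11.1.

11.1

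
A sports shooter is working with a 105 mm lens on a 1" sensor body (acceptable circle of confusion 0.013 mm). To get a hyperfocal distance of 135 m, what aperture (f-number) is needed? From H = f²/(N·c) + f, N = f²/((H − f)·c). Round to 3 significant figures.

f/6.29

Rearrange H = f²/(N·c) + f for N: N = f² / ((H − f)·c).
N = 105² / ((135000 − 105) × 0.013) = 11025 / 1754 ≈ 6.29.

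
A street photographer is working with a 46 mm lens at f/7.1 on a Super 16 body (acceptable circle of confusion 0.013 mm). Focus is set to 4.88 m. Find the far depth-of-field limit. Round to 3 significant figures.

Hyperfocal distance H = f²/(N·c) + f = 46²/(7.1 × 0.013) + 46 = 2116/0.0923 + 46 ≈ 22971.2 mm ≈ 22.97 m.
Far limit Df = s·(H − f)/(H − s) = 4880 × (22971.2 − 46) / (22971.2 − 4880) = 4880 × 22925.2 / 18091.2 ≈ 6183.9 mm ≈ 6.18 m.

6.18 m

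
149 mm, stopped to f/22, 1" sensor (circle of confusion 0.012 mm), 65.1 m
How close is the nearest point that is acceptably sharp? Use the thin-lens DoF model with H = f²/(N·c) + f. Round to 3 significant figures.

Hyperfocal distance H = f²/(N·c) + f = 149²/(22 × 0.012) + 149 = 22201/0.264 + 149 ≈ 84243.7 mm ≈ 84.24 m.
Near limit Dn = s·(H − f)/(H + s − 2f) = 65100 × (84243.7 − 149) / (84243.7 + 65100 − 2 × 149) = 65100 × 84094.7 / 149045.7 ≈ 36731 mm ≈ 36.7 m.

36.7 m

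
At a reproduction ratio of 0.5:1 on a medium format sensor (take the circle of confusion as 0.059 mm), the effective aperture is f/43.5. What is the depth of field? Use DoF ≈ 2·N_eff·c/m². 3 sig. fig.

At magnification m, DoF ≈ 2·N_eff·c/m² = 2 × 43.5 × 0.059 / 0.5² = 5.133 / 0.25 ≈ 20.5 mm.

20.5 mm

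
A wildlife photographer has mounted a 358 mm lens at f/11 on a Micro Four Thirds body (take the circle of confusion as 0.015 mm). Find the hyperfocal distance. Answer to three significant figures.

Hyperfocal distance H = f²/(N·c) + f = 358²/(11 × 0.015) + 358 = 128164/0.165 + 358 ≈ 777109.5 mm ≈ 777 m.

777 m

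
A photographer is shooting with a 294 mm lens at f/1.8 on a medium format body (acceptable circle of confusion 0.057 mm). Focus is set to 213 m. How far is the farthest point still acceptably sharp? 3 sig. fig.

285 m

Hyperfocal distance H = f²/(N·c) + f = 294²/(1.8 × 0.057) + 294 = 86436/0.1026 + 294 ≈ 842750.1 mm ≈ 842.8 m.
Far limit Df = s·(H − f)/(H − s) = 213000 × (842750.1 − 294) / (842750.1 − 213000) = 213000 × 842456.1 / 629750.1 ≈ 284943 mm ≈ 285 m.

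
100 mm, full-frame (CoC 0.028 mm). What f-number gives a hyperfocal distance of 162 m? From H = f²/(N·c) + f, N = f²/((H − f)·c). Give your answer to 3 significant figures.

f/2.21

Rearrange H = f²/(N·c) + f for N: N = f² / ((H − f)·c).
N = 100² / ((162000 − 100) × 0.028) = 10000 / 4533 ≈ 2.21.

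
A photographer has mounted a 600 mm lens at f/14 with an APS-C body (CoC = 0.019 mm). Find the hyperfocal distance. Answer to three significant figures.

1350 m

Hyperfocal distance H = f²/(N·c) + f = 600²/(14 × 0.019) + 600 = 360000/0.266 + 600 ≈ 1353983.5 mm ≈ 1350 m.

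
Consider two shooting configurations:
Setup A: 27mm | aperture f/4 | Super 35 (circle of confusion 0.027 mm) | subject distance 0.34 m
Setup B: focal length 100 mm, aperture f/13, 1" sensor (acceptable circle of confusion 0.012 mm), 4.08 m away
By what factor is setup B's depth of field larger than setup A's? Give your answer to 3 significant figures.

Setup A: H = 27²/(4×0.027) + 27 ≈ 6777.0 mm; DoF = Df − Dn = 356.533 − 324.933 ≈ 31.600 mm.
Setup B: H = 100²/(13×0.012) + 100 ≈ 64202.6 mm; DoF = Df − Dn = 4350.09 − 3841.49 ≈ 508.60 mm.
Ratio = 508.60 / 31.600 ≈ 16.1.

16.1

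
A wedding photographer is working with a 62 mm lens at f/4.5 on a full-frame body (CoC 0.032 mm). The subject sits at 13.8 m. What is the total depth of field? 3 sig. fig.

19.3 m

Hyperfocal distance H = f²/(N·c) + f = 62²/(4.5 × 0.032) + 62 = 3844/0.144 + 62 ≈ 26756.4 mm ≈ 26.76 m.
Near limit Dn = s·(H − f)/(H + s − 2f) = 13800 × (26756.4 − 62) / (26756.4 + 13800 − 2 × 62) = 13800 × 26694.4 / 40432.4 ≈ 9111 mm.
Far limit Df = s·(H − f)/(H − s) = 13800 × (26756.4 − 62) / (26756.4 − 13800) = 13800 × 26694.4 / 12956.4 ≈ 28432 mm.
Depth of field = Df − Dn = 28432 − 9111 ≈ 19321 mm ≈ 19.3 m.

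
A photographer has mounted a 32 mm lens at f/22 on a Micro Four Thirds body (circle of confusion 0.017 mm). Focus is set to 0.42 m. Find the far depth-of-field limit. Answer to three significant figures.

Hyperfocal distance H = f²/(N·c) + f = 32²/(22 × 0.017) + 32 = 1024/0.374 + 32 ≈ 2770.0 mm ≈ 2.770 m.
Far limit Df = s·(H − f)/(H − s) = 420 × (2770.0 − 32) / (2770.0 − 420) = 420 × 2738.0 / 2350.0 ≈ 489.35 mm.

489 mm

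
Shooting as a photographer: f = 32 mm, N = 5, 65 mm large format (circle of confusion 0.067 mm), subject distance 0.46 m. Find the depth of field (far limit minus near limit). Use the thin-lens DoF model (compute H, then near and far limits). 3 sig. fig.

131 mm

Hyperfocal distance H = f²/(N·c) + f = 32²/(5 × 0.067) + 32 = 1024/0.335 + 32 ≈ 3088.7 mm ≈ 3.089 m.
Near limit Dn = s·(H − f)/(H + s − 2f) = 460 × (3088.7 − 32) / (3088.7 + 460 − 2 × 32) = 460 × 3056.7 / 3484.7 ≈ 403.50 mm.
Far limit Df = s·(H − f)/(H − s) = 460 × (3088.7 − 32) / (3088.7 − 460) = 460 × 3056.7 / 2628.7 ≈ 534.90 mm.
Depth of field = Df − Dn = 534.90 − 403.50 ≈ 131.40 mm.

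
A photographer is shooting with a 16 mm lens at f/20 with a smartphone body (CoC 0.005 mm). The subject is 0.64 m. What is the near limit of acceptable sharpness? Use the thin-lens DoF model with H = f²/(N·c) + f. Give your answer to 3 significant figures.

Hyperfocal distance H = f²/(N·c) + f = 16²/(20 × 0.005) + 16 = 256/0.1 + 16 ≈ 2576.0 mm ≈ 2.576 m.
Near limit Dn = s·(H − f)/(H + s − 2f) = 640 × (2576.0 − 16) / (2576.0 + 640 − 2 × 16) = 640 × 2560.0 / 3184.0 ≈ 514.57 mm ≈ 0.515 m.

0.515 m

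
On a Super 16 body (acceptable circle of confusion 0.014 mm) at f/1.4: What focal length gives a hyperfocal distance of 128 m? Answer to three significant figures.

50.1 mm

From H = f²/(N·c) + f, with f ≪ H: f ≈ √(H·N·c) = √(128000 × 1.4 × 0.014) = √2508.8 ≈ 50.09 mm.
The +f correction barely moves this — solving exactly, f² + N·c·f − N·c·H = 0 ⇒ f = (−N·c + √((N·c)² + 4·N·c·H))/2 = (−0.0196 + √10035)/2 ≈ 50.078 mm, so f ≈ 50.1 mm.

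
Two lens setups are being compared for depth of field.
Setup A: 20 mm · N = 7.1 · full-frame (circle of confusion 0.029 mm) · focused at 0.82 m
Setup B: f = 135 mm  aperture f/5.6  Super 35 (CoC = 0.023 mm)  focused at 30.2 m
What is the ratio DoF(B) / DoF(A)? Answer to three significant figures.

Setup A: H = 20²/(7.1×0.029) + 20 ≈ 1962.7 mm; DoF = Df − Dn = 1394.08 − 580.82 ≈ 813.26 mm.
Setup B: H = 135²/(5.6×0.023) + 135 ≈ 141633.4 mm; DoF = Df − Dn = 38348 − 24908 ≈ 13440 mm.
Ratio = 13440 / 813.26 ≈ 16.5.

16.5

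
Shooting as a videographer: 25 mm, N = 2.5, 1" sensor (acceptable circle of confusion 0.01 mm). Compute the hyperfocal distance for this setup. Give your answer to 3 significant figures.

Hyperfocal distance H = f²/(N·c) + f = 25²/(2.5 × 0.01) + 25 = 625/0.025 + 25 ≈ 25025.0 mm ≈ 25.0 m.

25.0 m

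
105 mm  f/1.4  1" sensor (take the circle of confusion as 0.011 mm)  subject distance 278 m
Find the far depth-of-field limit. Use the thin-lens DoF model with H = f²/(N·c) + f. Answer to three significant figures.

Hyperfocal distance H = f²/(N·c) + f = 105²/(1.4 × 0.011) + 105 = 11025/0.0154 + 105 ≈ 716014.1 mm ≈ 716.0 m.
Far limit Df = s·(H − f)/(H − s) = 278000 × (716014.1 − 105) / (716014.1 − 278000) = 278000 × 715909.1 / 438014.1 ≈ 454375 mm ≈ 454 m.

454 m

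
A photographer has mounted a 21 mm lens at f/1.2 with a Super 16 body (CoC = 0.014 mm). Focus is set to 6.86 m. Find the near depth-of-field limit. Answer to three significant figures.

5.44 m

Hyperfocal distance H = f²/(N·c) + f = 21²/(1.2 × 0.014) + 21 = 441/0.0168 + 21 ≈ 26271.0 mm ≈ 26.27 m.
Near limit Dn = s·(H − f)/(H + s − 2f) = 6860 × (26271.0 − 21) / (26271.0 + 6860 − 2 × 21) = 6860 × 26250.0 / 33089.0 ≈ 5442.1 mm ≈ 5.44 m.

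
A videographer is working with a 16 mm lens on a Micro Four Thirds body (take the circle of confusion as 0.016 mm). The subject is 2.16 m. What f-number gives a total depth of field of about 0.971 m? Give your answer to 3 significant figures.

f/1.60

Write h = H − f = f²/(N·c). The thin-lens limits are Dn = s·h/(h + (s−f)) and Df = s·h/(h − (s−f)), so DoF = Df − Dn = 2·s·(s−f)·h / (h² − (s−f)²).
That is a quadratic in h: DoF·h² − 2·s·(s−f)·h − DoF·(s−f)² = 0 ⇒ h = (s−f)·(s + √(s² + DoF²)) / DoF = 2144 × (2160 + √(2160² + 971²)) / 971 = 2144 × (2160 + 2368.21) / 971 ≈ 9998.4 mm.
Then N = f²/(c·h) = 16² / (0.016 × 9998.4) = 256 / 159.98 ≈ 1.60.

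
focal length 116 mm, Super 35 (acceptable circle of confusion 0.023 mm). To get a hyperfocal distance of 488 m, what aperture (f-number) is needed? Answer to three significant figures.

Rearrange H = f²/(N·c) + f for N: N = f² / ((H − f)·c).
N = 116² / ((488000 − 116) × 0.023) = 13456 / 11221 ≈ 1.20.

f/1.20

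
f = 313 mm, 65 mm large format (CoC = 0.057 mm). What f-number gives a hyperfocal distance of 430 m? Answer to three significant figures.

f/4

Rearrange H = f²/(N·c) + f for N: N = f² / ((H − f)·c).
N = 313² / ((430000 − 313) × 0.057) = 97969 / 24492 ≈ 4.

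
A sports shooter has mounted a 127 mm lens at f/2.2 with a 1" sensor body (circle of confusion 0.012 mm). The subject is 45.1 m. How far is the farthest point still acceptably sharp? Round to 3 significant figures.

48.7 m

Hyperfocal distance H = f²/(N·c) + f = 127²/(2.2 × 0.012) + 127 = 16129/0.0264 + 127 ≈ 611074.0 mm ≈ 611.1 m.
Far limit Df = s·(H − f)/(H − s) = 45100 × (611074.0 − 127) / (611074.0 − 45100) = 45100 × 610947.0 / 565974.0 ≈ 48684 mm ≈ 48.7 m.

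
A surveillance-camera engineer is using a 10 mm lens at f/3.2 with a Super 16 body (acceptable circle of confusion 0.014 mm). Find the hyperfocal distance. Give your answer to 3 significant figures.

2.24 m

Hyperfocal distance H = f²/(N·c) + f = 10²/(3.2 × 0.014) + 10 = 100/0.0448 + 10 ≈ 2242.1 mm ≈ 2.24 m.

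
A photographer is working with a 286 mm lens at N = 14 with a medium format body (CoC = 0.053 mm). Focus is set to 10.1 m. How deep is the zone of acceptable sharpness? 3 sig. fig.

Hyperfocal distance H = f²/(N·c) + f = 286²/(14 × 0.053) + 286 = 81796/0.742 + 286 ≈ 110523.2 mm ≈ 110.5 m.
Near limit Dn = s·(H − f)/(H + s − 2f) = 10100 × (110523.2 − 286) / (110523.2 + 10100 − 2 × 286) = 10100 × 110237.2 / 120051.2 ≈ 9274.3 mm.
Far limit Df = s·(H − f)/(H − s) = 10100 × (110523.2 − 286) / (110523.2 − 10100) = 10100 × 110237.2 / 100423.2 ≈ 11087.0 mm.
Depth of field = Df − Dn = 11087.0 − 9274.3 ≈ 1812.7 mm ≈ 1.81 m.

1.81 m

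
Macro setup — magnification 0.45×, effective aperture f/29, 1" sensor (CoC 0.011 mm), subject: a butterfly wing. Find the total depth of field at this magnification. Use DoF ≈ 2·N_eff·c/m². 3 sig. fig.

At magnification m, DoF ≈ 2·N_eff·c/m² = 2 × 29 × 0.011 / 0.45² = 0.638 / 0.2025 ≈ 3.15 mm.

3.15 mm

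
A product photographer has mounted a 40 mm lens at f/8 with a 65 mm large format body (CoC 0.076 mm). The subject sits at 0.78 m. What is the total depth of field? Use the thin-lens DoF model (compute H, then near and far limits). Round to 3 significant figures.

Hyperfocal distance H = f²/(N·c) + f = 40²/(8 × 0.076) + 40 = 1600/0.608 + 40 ≈ 2671.6 mm ≈ 2.672 m.
Near limit Dn = s·(H − f)/(H + s − 2f) = 780 × (2671.6 − 40) / (2671.6 + 780 − 2 × 40) = 780 × 2631.6 / 3371.6 ≈ 608.80 mm.
Far limit Df = s·(H − f)/(H − s) = 780 × (2671.6 − 40) / (2671.6 − 780) = 780 × 2631.6 / 1891.6 ≈ 1085.14 mm.
Depth of field = Df − Dn = 1085.14 − 608.80 ≈ 476.34 mm.

476 mm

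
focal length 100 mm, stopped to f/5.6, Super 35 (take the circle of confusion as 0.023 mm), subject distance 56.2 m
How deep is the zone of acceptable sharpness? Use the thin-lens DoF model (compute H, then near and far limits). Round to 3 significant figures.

170 m

Hyperfocal distance H = f²/(N·c) + f = 100²/(5.6 × 0.023) + 100 = 10000/0.1288 + 100 ≈ 77739.8 mm ≈ 77.74 m.
Near limit Dn = s·(H − f)/(H + s − 2f) = 56200 × (77739.8 − 100) / (77739.8 + 56200 − 2 × 100) = 56200 × 77639.8 / 133739.8 ≈ 32626 mm.
Far limit Df = s·(H − f)/(H − s) = 56200 × (77739.8 − 100) / (77739.8 − 56200) = 56200 × 77639.8 / 21539.8 ≈ 202572 mm.
Depth of field = Df − Dn = 202572 − 32626 ≈ 169946 mm ≈ 170 m.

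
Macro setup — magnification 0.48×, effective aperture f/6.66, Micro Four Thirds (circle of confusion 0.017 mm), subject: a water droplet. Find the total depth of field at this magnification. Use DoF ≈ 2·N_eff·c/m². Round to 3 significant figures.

0.983 mm

At magnification m, DoF ≈ 2·N_eff·c/m² = 2 × 6.66 × 0.017 / 0.48² = 0.2264 / 0.2304 ≈ 0.983 mm.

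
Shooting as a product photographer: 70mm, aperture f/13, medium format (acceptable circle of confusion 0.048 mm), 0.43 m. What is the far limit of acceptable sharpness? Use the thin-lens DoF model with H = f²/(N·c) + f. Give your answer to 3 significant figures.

Hyperfocal distance H = f²/(N·c) + f = 70²/(13 × 0.048) + 70 = 4900/0.624 + 70 ≈ 7922.6 mm ≈ 7.923 m.
Far limit Df = s·(H − f)/(H − s) = 430 × (7922.6 − 70) / (7922.6 − 430) = 430 × 7852.6 / 7492.6 ≈ 450.66 mm.

451 mm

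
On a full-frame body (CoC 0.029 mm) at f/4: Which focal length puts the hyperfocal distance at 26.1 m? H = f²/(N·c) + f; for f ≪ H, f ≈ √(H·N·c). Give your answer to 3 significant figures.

55.0 mm

From H = f²/(N·c) + f, with f ≪ H: f ≈ √(H·N·c) = √(26100 × 4 × 0.029) = √3027.6 ≈ 55.02 mm.
The +f correction barely moves this — solving exactly, f² + N·c·f − N·c·H = 0 ⇒ f = (−N·c + √((N·c)² + 4·N·c·H))/2 = (−0.116 + √12110)/2 ≈ 54.966 mm, so f ≈ 55.0 mm.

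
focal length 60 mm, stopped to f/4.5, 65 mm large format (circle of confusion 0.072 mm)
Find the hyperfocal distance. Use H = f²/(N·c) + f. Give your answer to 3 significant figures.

11.2 m

Hyperfocal distance H = f²/(N·c) + f = 60²/(4.5 × 0.072) + 60 = 3600/0.324 + 60 ≈ 11171.1 mm ≈ 11.2 m.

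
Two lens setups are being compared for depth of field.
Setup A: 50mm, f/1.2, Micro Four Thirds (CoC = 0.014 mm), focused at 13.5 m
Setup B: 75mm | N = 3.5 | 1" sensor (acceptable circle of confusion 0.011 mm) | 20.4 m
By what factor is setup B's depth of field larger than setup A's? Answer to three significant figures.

Setup A: H = 50²/(1.2×0.014) + 50 ≈ 148859.5 mm; DoF = Df − Dn = 14841.4 − 12381.0 ≈ 2460.4 mm.
Setup B: H = 75²/(3.5×0.011) + 75 ≈ 146178.9 mm; DoF = Df − Dn = 23696.5 − 17908.7 ≈ 5787.8 mm.
Ratio = 5787.8 / 2460.4 ≈ 2.35.

2.35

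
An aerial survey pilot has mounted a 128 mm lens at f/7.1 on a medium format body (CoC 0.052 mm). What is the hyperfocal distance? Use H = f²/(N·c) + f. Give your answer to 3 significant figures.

Hyperfocal distance H = f²/(N·c) + f = 128²/(7.1 × 0.052) + 128 = 16384/0.3692 + 128 ≈ 44505.0 mm ≈ 44.5 m.

44.5 m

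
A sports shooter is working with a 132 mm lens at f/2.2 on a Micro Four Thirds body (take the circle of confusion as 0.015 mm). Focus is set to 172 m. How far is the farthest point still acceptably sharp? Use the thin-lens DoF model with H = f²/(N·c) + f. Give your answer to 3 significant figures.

Hyperfocal distance H = f²/(N·c) + f = 132²/(2.2 × 0.015) + 132 = 17424/0.033 + 132 ≈ 528132.0 mm ≈ 528.1 m.
Far limit Df = s·(H − f)/(H − s) = 172000 × (528132.0 − 132) / (528132.0 − 172000) = 172000 × 528000.0 / 356132.0 ≈ 255007 mm ≈ 255 m.

255 m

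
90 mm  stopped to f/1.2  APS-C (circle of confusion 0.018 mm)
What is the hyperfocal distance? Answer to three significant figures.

Hyperfocal distance H = f²/(N·c) + f = 90²/(1.2 × 0.018) + 90 = 8100/0.0216 + 90 ≈ 375090.0 mm ≈ 375 m.

375 m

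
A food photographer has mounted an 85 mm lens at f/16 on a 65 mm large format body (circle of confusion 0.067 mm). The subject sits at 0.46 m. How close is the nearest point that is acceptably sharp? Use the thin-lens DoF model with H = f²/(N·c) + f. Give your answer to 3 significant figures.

Hyperfocal distance H = f²/(N·c) + f = 85²/(16 × 0.067) + 85 = 7225/1.072 + 85 ≈ 6824.7 mm ≈ 6.825 m.
Near limit Dn = s·(H − f)/(H + s − 2f) = 460 × (6824.7 − 85) / (6824.7 + 460 − 2 × 85) = 460 × 6739.7 / 7114.7 ≈ 435.75 mm.

436 mm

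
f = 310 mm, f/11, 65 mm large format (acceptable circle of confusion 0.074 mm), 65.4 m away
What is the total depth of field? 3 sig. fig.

Hyperfocal distance H = f²/(N·c) + f = 310²/(11 × 0.074) + 310 = 96100/0.814 + 310 ≈ 118369.0 mm ≈ 118.4 m.
Near limit Dn = s·(H − f)/(H + s − 2f) = 65400 × (118369.0 − 310) / (118369.0 + 65400 − 2 × 310) = 65400 × 118059.0 / 183149.0 ≈ 42157 mm.
Far limit Df = s·(H − f)/(H − s) = 65400 × (118369.0 − 310) / (118369.0 − 65400) = 65400 × 118059.0 / 52969.0 ≈ 145766 mm.
Depth of field = Df − Dn = 145766 − 42157 ≈ 103609 mm ≈ 104 m.

104 m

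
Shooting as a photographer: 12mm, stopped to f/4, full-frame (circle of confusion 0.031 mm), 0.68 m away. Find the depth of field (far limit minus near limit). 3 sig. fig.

1.17 m

Hyperfocal distance H = f²/(N·c) + f = 12²/(4 × 0.031) + 12 = 144/0.124 + 12 ≈ 1173.3 mm ≈ 1.173 m.
Near limit Dn = s·(H − f)/(H + s − 2f) = 680 × (1173.3 − 12) / (1173.3 + 680 − 2 × 12) = 680 × 1161.3 / 1829.3 ≈ 431.7 mm.
Far limit Df = s·(H − f)/(H − s) = 680 × (1173.3 − 12) / (1173.3 − 680) = 680 × 1161.3 / 493.3 ≈ 1600.8 mm.
Depth of field = Df − Dn = 1600.8 − 431.7 ≈ 1169.1 mm ≈ 1.17 m.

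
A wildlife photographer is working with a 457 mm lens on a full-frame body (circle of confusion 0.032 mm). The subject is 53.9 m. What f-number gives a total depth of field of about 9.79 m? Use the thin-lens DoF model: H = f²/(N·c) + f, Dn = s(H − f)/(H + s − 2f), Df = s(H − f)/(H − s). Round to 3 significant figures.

Write h = H − f = f²/(N·c). The thin-lens limits are Dn = s·h/(h + (s−f)) and Df = s·h/(h − (s−f)), so DoF = Df − Dn = 2·s·(s−f)·h / (h² − (s−f)²).
That is a quadratic in h: DoF·h² − 2·s·(s−f)·h − DoF·(s−f)² = 0 ⇒ h = (s−f)·(s + √(s² + DoF²)) / DoF = 53443 × (53900 + √(53900² + 9790²)) / 9790 = 53443 × (53900 + 54781.9) / 9790 ≈ 593288 mm.
Then N = f²/(c·h) = 457² / (0.032 × 593288) = 208849 / 18985 ≈ 11.

f/11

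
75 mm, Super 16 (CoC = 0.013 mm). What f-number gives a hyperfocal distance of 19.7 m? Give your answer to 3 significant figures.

Rearrange H = f²/(N·c) + f for N: N = f² / ((H − f)·c).
N = 75² / ((19700 − 75) × 0.013) = 5625 / 255.1 ≈ 22.

f/22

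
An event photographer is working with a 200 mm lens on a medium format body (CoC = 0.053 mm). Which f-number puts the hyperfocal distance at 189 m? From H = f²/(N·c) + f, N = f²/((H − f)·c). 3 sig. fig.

Rearrange H = f²/(N·c) + f for N: N = f² / ((H − f)·c).
N = 200² / ((189000 − 200) × 0.053) = 40000 / 10006 ≈ 4.

f/4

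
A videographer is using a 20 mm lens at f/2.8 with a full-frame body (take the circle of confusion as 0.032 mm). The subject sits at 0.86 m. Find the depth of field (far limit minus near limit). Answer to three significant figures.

Hyperfocal distance H = f²/(N·c) + f = 20²/(2.8 × 0.032) + 20 = 400/0.0896 + 20 ≈ 4484.3 mm ≈ 4.484 m.
Near limit Dn = s·(H − f)/(H + s − 2f) = 860 × (4484.3 − 20) / (4484.3 + 860 − 2 × 20) = 860 × 4464.3 / 5304.3 ≈ 723.81 mm.
Far limit Df = s·(H − f)/(H − s) = 860 × (4484.3 − 20) / (4484.3 − 860) = 860 × 4464.3 / 3624.3 ≈ 1059.32 mm.
Depth of field = Df − Dn = 1059.32 − 723.81 ≈ 335.51 mm.

336 mm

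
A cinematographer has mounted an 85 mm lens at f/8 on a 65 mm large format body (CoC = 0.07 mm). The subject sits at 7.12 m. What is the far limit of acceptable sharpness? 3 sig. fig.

15.7 m

Hyperfocal distance H = f²/(N·c) + f = 85²/(8 × 0.07) + 85 = 7225/0.56 + 85 ≈ 12986.8 mm ≈ 12.99 m.
Far limit Df = s·(H − f)/(H − s) = 7120 × (12986.8 − 85) / (12986.8 − 7120) = 7120 × 12901.8 / 5866.8 ≈ 15658 mm ≈ 15.7 m.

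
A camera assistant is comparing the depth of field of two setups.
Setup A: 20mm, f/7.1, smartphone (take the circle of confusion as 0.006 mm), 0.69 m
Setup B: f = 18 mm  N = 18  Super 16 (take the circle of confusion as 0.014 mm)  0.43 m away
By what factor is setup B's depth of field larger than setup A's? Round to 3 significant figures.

3.10

Setup A: H = 20²/(7.1×0.006) + 20 ≈ 9409.7 mm; DoF = Df − Dn = 743.018 − 644.044 ≈ 98.974 mm.
Setup B: H = 18²/(18×0.014) + 18 ≈ 1303.7 mm; DoF = Df − Dn = 632.77 − 325.65 ≈ 307.12 mm.
Ratio = 307.12 / 98.974 ≈ 3.10.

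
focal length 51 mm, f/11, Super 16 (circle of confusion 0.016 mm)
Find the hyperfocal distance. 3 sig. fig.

14.8 m

Hyperfocal distance H = f²/(N·c) + f = 51²/(11 × 0.016) + 51 = 2601/0.176 + 51 ≈ 14829.4 mm ≈ 14.8 m.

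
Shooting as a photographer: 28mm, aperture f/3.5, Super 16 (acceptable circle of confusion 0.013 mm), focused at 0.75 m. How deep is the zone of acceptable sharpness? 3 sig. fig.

Hyperfocal distance H = f²/(N·c) + f = 28²/(3.5 × 0.013) + 28 = 784/0.0455 + 28 ≈ 17258.8 mm ≈ 17.26 m.
Near limit Dn = s·(H − f)/(H + s − 2f) = 750 × (17258.8 − 28) / (17258.8 + 750 − 2 × 28) = 750 × 17230.8 / 17952.8 ≈ 719.838 mm.
Far limit Df = s·(H − f)/(H − s) = 750 × (17258.8 − 28) / (17258.8 − 750) = 750 × 17230.8 / 16508.8 ≈ 782.801 mm.
Depth of field = Df − Dn = 782.801 − 719.838 ≈ 62.963 mm.

63.0 mm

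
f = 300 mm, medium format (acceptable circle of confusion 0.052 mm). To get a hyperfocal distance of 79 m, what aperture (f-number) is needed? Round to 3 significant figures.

f/22

Rearrange H = f²/(N·c) + f for N: N = f² / ((H − f)·c).
N = 300² / ((79000 − 300) × 0.052) = 90000 / 4092 ≈ 22.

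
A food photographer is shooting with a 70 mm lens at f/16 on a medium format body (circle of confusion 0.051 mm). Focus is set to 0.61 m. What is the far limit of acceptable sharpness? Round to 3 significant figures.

Hyperfocal distance H = f²/(N·c) + f = 70²/(16 × 0.051) + 70 = 4900/0.816 + 70 ≈ 6074.9 mm ≈ 6.075 m.
Far limit Df = s·(H − f)/(H − s) = 610 × (6074.9 − 70) / (6074.9 − 610) = 610 × 6004.9 / 5464.9 ≈ 670.28 mm ≈ 0.670 m.

0.670 m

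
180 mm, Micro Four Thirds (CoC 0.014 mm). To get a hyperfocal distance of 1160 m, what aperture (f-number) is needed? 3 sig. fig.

Rearrange H = f²/(N·c) + f for N: N = f² / ((H − f)·c).
N = 180² / ((1160000 − 180) × 0.014) = 32400 / 16237 ≈ 2.00.

f/2.00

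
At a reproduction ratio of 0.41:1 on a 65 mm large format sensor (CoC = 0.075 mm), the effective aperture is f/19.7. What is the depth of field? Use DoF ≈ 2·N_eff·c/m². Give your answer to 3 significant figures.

17.6 mm

At magnification m, DoF ≈ 2·N_eff·c/m² = 2 × 19.7 × 0.075 / 0.41² = 2.955 / 0.1681 ≈ 17.6 mm.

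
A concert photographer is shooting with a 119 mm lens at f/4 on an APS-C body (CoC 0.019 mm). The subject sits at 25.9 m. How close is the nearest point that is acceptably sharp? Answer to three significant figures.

Hyperfocal distance H = f²/(N·c) + f = 119²/(4 × 0.019) + 119 = 14161/0.076 + 119 ≈ 186447.9 mm ≈ 186.4 m.
Near limit Dn = s·(H − f)/(H + s − 2f) = 25900 × (186447.9 − 119) / (186447.9 + 25900 − 2 × 119) = 25900 × 186328.9 / 212109.9 ≈ 22752 mm ≈ 22.8 m.

22.8 m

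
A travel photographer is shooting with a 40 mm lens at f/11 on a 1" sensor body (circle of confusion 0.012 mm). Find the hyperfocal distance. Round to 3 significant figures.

Hyperfocal distance H = f²/(N·c) + f = 40²/(11 × 0.012) + 40 = 1600/0.132 + 40 ≈ 12161.2 mm ≈ 12.2 m.

12.2 m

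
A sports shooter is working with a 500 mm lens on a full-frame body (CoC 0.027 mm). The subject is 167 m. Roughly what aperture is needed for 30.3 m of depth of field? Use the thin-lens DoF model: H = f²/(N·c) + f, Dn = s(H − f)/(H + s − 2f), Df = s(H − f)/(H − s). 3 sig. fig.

Write h = H − f = f²/(N·c). The thin-lens limits are Dn = s·h/(h + (s−f)) and Df = s·h/(h − (s−f)), so DoF = Df − Dn = 2·s·(s−f)·h / (h² − (s−f)²).
That is a quadratic in h: DoF·h² − 2·s·(s−f)·h − DoF·(s−f)² = 0 ⇒ h = (s−f)·(s + √(s² + DoF²)) / DoF = 166500 × (167000 + √(167000² + 30300²)) / 30300 = 166500 × (167000 + 169727) / 30300 ≈ 1850329 mm.
Then N = f²/(c·h) = 500² / (0.027 × 1850329) = 250000 / 49959 ≈ 5.

f/5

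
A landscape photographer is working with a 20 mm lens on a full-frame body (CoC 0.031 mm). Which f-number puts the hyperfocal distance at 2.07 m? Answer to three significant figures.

f/6.29

Rearrange H = f²/(N·c) + f for N: N = f² / ((H − f)·c).
N = 20² / ((2070 − 20) × 0.031) = 400 / 63.55 ≈ 6.29.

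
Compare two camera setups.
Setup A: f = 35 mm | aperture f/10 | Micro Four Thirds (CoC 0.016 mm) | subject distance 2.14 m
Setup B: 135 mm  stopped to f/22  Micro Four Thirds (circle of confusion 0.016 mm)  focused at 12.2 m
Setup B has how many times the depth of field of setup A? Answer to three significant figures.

Setup A: H = 35²/(10×0.016) + 35 ≈ 7691.2 mm; DoF = Df − Dn = 2951.5 − 1678.5 ≈ 1273.0 mm.
Setup B: H = 135²/(22×0.016) + 135 ≈ 51910.6 mm; DoF = Df − Dn = 15906.6 − 9894.4 ≈ 6012.2 mm.
Ratio = 6012.2 / 1273.0 ≈ 4.72.

4.72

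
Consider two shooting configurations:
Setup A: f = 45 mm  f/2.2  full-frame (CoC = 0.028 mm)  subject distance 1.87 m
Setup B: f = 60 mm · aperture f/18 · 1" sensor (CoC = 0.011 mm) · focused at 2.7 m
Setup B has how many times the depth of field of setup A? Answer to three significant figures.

3.85

Setup A: H = 45²/(2.2×0.028) + 45 ≈ 32918.4 mm; DoF = Df − Dn = 1979.92 − 1771.65 ≈ 208.27 mm.
Setup B: H = 60²/(18×0.011) + 60 ≈ 18241.8 mm; DoF = Df − Dn = 3158.63 − 2357.67 ≈ 800.96 mm.
Ratio = 800.96 / 208.27 ≈ 3.85.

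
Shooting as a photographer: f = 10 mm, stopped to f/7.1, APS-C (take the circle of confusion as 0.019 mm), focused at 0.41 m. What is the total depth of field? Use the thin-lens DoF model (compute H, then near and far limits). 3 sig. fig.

Hyperfocal distance H = f²/(N·c) + f = 10²/(7.1 × 0.019) + 10 = 100/0.1349 + 10 ≈ 751.3 mm ≈ 0.751 m.
Near limit Dn = s·(H − f)/(H + s − 2f) = 410 × (751.3 − 10) / (751.3 + 410 − 2 × 10) = 410 × 741.3 / 1141.3 ≈ 266.30 mm.
Far limit Df = s·(H − f)/(H − s) = 410 × (751.3 − 10) / (751.3 − 410) = 410 × 741.3 / 341.3 ≈ 890.53 mm.
Depth of field = Df − Dn = 890.53 − 266.30 ≈ 624.23 mm ≈ 0.624 m.

0.624 m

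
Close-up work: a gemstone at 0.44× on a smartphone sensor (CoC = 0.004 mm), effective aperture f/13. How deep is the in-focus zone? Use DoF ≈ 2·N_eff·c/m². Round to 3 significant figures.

At magnification m, DoF ≈ 2·N_eff·c/m² = 2 × 13 × 0.004 / 0.44² = 0.104 / 0.1936 ≈ 0.537 mm.

0.537 mm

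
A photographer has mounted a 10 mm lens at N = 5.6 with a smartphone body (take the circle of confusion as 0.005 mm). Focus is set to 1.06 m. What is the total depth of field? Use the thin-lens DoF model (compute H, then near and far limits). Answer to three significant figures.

Hyperfocal distance H = f²/(N·c) + f = 10²/(5.6 × 0.005) + 10 = 100/0.028 + 10 ≈ 3581.4 mm ≈ 3.581 m.
Near limit Dn = s·(H − f)/(H + s − 2f) = 1060 × (3581.4 − 10) / (3581.4 + 1060 − 2 × 10) = 1060 × 3571.4 / 4621.4 ≈ 819.17 mm.
Far limit Df = s·(H − f)/(H − s) = 1060 × (3581.4 − 10) / (3581.4 − 1060) = 1060 × 3571.4 / 2521.4 ≈ 1501.42 mm.
Depth of field = Df − Dn = 1501.42 − 819.17 ≈ 682.25 mm ≈ 0.682 m.

0.682 m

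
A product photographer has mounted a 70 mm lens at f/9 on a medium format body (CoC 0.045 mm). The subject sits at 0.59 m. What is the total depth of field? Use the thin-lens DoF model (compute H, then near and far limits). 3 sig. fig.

50.8 mm

Hyperfocal distance H = f²/(N·c) + f = 70²/(9 × 0.045) + 70 = 4900/0.405 + 70 ≈ 12168.8 mm ≈ 12.17 m.
Near limit Dn = s·(H − f)/(H + s − 2f) = 590 × (12168.8 − 70) / (12168.8 + 590 − 2 × 70) = 590 × 12098.8 / 12618.8 ≈ 565.687 mm.
Far limit Df = s·(H − f)/(H − s) = 590 × (12168.8 − 70) / (12168.8 − 590) = 590 × 12098.8 / 11578.8 ≈ 616.497 mm.
Depth of field = Df − Dn = 616.497 − 565.687 ≈ 50.810 mm.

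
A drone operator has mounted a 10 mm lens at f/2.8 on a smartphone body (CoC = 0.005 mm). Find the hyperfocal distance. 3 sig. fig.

7.15 m

Hyperfocal distance H = f²/(N·c) + f = 10²/(2.8 × 0.005) + 10 = 100/0.014 + 10 ≈ 7152.9 mm ≈ 7.15 m.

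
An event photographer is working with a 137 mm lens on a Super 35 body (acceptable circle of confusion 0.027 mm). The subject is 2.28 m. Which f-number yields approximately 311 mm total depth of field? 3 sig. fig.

f/22

Write h = H − f = f²/(N·c). The thin-lens limits are Dn = s·h/(h + (s−f)) and Df = s·h/(h − (s−f)), so DoF = Df − Dn = 2·s·(s−f)·h / (h² − (s−f)²).
That is a quadratic in h: DoF·h² − 2·s·(s−f)·h − DoF·(s−f)² = 0 ⇒ h = (s−f)·(s + √(s² + DoF²)) / DoF = 2143 × (2280 + √(2280² + 311²)) / 311 = 2143 × (2280 + 2301.11) / 311 ≈ 31567 mm.
Then N = f²/(c·h) = 137² / (0.027 × 31567) = 18769 / 852.31 ≈ 22.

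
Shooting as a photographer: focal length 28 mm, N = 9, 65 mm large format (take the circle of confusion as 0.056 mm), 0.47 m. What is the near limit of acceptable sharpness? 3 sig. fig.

366 mm

Hyperfocal distance H = f²/(N·c) + f = 28²/(9 × 0.056) + 28 = 784/0.504 + 28 ≈ 1583.6 mm ≈ 1.584 m.
Near limit Dn = s·(H − f)/(H + s − 2f) = 470 × (1583.6 − 28) / (1583.6 + 470 − 2 × 28) = 470 × 1555.6 / 1997.6 ≈ 366.00 mm.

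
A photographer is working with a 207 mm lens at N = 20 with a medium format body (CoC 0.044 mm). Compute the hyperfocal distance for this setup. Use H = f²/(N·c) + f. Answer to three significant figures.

Hyperfocal distance H = f²/(N·c) + f = 207²/(20 × 0.044) + 207 = 42849/0.88 + 207 ≈ 48899.0 mm ≈ 48.9 m.

48.9 m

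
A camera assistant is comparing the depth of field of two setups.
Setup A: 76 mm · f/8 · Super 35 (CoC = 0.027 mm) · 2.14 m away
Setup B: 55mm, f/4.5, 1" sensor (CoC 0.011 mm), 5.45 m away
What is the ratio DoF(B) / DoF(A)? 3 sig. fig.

Setup A: H = 76²/(8×0.027) + 76 ≈ 26816.7 mm; DoF = Df − Dn = 2318.99 − 1986.66 ≈ 332.33 mm.
Setup B: H = 55²/(4.5×0.011) + 55 ≈ 61166.1 mm; DoF = Df − Dn = 5977.72 − 5007.89 ≈ 969.83 mm.
Ratio = 969.83 / 332.33 ≈ 2.92.

2.92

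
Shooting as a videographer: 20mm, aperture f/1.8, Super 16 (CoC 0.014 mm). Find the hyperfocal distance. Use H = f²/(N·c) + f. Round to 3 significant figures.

15.9 m

Hyperfocal distance H = f²/(N·c) + f = 20²/(1.8 × 0.014) + 20 = 400/0.0252 + 20 ≈ 15893.0 mm ≈ 15.9 m.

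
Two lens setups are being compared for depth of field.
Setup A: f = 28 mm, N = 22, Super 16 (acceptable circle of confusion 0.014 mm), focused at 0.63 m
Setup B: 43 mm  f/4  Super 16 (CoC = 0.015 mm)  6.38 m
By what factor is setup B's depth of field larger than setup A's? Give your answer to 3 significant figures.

Setup A: H = 28²/(22×0.014) + 28 ≈ 2573.5 mm; DoF = Df − Dn = 825.15 − 509.50 ≈ 315.65 mm.
Setup B: H = 43²/(4×0.015) + 43 ≈ 30859.7 mm; DoF = Df − Dn = 8031.6 − 5291.8 ≈ 2739.8 mm.
Ratio = 2739.8 / 315.65 ≈ 8.68.

8.68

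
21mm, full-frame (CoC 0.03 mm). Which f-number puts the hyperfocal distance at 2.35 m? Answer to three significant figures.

f/6.31

Rearrange H = f²/(N·c) + f for N: N = f² / ((H − f)·c).
N = 21² / ((2350 − 21) × 0.03) = 441 / 69.87 ≈ 6.31.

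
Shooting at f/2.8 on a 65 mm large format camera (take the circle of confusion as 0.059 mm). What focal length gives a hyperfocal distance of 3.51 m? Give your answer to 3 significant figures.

From H = f²/(N·c) + f, with f ≪ H: f ≈ √(H·N·c) = √(3510 × 2.8 × 0.059) = √579.85 ≈ 24.08 mm.
Exact: f² + N·c·f − N·c·H = 0 ⇒ f = (−N·c + √((N·c)² + 4·N·c·H))/2 = (−0.1652 + √2319.4)/2 ≈ 23.998 mm ≈ 24.0 mm.

24.0 mm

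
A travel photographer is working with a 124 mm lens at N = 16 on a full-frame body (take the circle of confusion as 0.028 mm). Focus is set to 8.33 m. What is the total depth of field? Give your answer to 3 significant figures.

Hyperfocal distance H = f²/(N·c) + f = 124²/(16 × 0.028) + 124 = 15376/0.448 + 124 ≈ 34445.4 mm ≈ 34.45 m.
Near limit Dn = s·(H − f)/(H + s − 2f) = 8330 × (34445.4 − 124) / (34445.4 + 8330 − 2 × 124) = 8330 × 34321.4 / 42527.4 ≈ 6722.7 mm.
Far limit Df = s·(H − f)/(H − s) = 8330 × (34445.4 − 124) / (34445.4 − 8330) = 8330 × 34321.4 / 26115.4 ≈ 10947.5 mm.
Depth of field = Df − Dn = 10947.5 − 6722.7 ≈ 4224.8 mm ≈ 4.22 m.

4.22 m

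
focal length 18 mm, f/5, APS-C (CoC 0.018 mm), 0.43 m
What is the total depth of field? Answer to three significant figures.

Hyperfocal distance H = f²/(N·c) + f = 18²/(5 × 0.018) + 18 = 324/0.09 + 18 ≈ 3618.0 mm ≈ 3.618 m.
Near limit Dn = s·(H − f)/(H + s − 2f) = 430 × (3618.0 − 18) / (3618.0 + 430 − 2 × 18) = 430 × 3600.0 / 4012.0 ≈ 385.842 mm.
Far limit Df = s·(H − f)/(H − s) = 430 × (3618.0 − 18) / (3618.0 − 430) = 430 × 3600.0 / 3188.0 ≈ 485.571 mm.
Depth of field = Df − Dn = 485.571 − 385.842 ≈ 99.729 mm.

99.7 mm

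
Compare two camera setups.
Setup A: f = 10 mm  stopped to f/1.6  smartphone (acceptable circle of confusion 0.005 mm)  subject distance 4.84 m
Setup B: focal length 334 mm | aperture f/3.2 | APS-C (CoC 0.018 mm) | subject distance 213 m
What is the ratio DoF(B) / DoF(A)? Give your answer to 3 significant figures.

10.8

Setup A: H = 10²/(1.6×0.005) + 10 ≈ 12510.0 mm; DoF = Df − Dn = 7887.9 − 3491.1 ≈ 4396.8 mm.
Setup B: H = 334²/(3.2×0.018) + 334 ≈ 1937070.1 mm; DoF = Df − Dn = 239274 − 191925 ≈ 47349 mm.
Ratio = 47349 / 4396.8 ≈ 10.8.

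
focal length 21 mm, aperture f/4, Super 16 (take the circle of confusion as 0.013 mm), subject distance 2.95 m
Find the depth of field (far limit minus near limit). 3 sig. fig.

2.31 m

Hyperfocal distance H = f²/(N·c) + f = 21²/(4 × 0.013) + 21 = 441/0.052 + 21 ≈ 8501.8 mm ≈ 8.502 m.
Near limit Dn = s·(H − f)/(H + s − 2f) = 2950 × (8501.8 − 21) / (8501.8 + 2950 − 2 × 21) = 2950 × 8480.8 / 11409.8 ≈ 2192.7 mm.
Far limit Df = s·(H − f)/(H − s) = 2950 × (8501.8 − 21) / (8501.8 − 2950) = 2950 × 8480.8 / 5551.8 ≈ 4506.4 mm.
Depth of field = Df − Dn = 4506.4 − 2192.7 ≈ 2313.7 mm ≈ 2.31 m.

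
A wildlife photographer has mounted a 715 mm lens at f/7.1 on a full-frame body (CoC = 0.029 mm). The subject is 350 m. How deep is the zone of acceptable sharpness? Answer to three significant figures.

Hyperfocal distance H = f²/(N·c) + f = 715²/(7.1 × 0.029) + 715 = 511225/0.2059 + 715 ≈ 2483595.0 mm ≈ 2484 m.
Near limit Dn = s·(H − f)/(H + s − 2f) = 350000 × (2483595.0 − 715) / (2483595.0 + 350000 − 2 × 715) = 350000 × 2482880.0 / 2832165.0 ≈ 306835 mm.
Far limit Df = s·(H − f)/(H − s) = 350000 × (2483595.0 − 715) / (2483595.0 − 350000) = 350000 × 2482880.0 / 2133595.0 ≈ 407298 mm.
Depth of field = Df − Dn = 407298 − 306835 ≈ 100463 mm ≈ 100 m.

100 m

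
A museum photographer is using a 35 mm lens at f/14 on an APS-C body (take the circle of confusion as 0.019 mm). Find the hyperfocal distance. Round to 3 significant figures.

4.64 m

Hyperfocal distance H = f²/(N·c) + f = 35²/(14 × 0.019) + 35 = 1225/0.266 + 35 ≈ 4640.3 mm ≈ 4.64 m.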